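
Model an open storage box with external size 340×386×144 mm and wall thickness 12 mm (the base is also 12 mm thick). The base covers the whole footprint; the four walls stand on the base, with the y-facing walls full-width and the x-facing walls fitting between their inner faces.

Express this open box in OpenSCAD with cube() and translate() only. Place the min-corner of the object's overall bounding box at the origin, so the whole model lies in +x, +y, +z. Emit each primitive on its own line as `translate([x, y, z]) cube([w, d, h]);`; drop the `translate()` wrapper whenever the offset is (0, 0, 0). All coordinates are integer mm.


cube([340, 386, 12]);
translate([0, 0, 12]) cube([340, 12, 132]);
translate([0, 374, 12]) cube([340, 12, 132]);
translate([0, 12, 12]) cube([12, 362, 132]);
translate([328, 12, 12]) cube([12, 362, 132]);


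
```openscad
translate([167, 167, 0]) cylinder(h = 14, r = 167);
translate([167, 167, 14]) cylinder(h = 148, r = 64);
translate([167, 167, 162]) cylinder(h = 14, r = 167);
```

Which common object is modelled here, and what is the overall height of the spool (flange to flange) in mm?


A spool. The overall height is 176 mm.

Three coaxial cylinders, large–small–large — a spool. Two 14 mm flanges and a 148 mm core give 14 + 148 + 14 = 176 mm.


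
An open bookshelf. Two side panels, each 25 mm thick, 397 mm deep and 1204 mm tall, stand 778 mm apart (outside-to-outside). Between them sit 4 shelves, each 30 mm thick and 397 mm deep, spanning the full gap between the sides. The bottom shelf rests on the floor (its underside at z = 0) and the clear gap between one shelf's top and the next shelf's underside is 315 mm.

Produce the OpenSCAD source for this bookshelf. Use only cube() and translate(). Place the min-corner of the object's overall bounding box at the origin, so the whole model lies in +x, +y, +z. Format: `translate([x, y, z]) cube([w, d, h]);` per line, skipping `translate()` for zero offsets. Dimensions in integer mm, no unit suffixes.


cube([25, 397, 1204]);
translate([753, 0, 0]) cube([25, 397, 1204]);
translate([25, 0, 0]) cube([728, 397, 30]);
translate([25, 0, 345]) cube([728, 397, 30]);
translate([25, 0, 690]) cube([728, 397, 30]);
translate([25, 0, 1035]) cube([728, 397, 30]);


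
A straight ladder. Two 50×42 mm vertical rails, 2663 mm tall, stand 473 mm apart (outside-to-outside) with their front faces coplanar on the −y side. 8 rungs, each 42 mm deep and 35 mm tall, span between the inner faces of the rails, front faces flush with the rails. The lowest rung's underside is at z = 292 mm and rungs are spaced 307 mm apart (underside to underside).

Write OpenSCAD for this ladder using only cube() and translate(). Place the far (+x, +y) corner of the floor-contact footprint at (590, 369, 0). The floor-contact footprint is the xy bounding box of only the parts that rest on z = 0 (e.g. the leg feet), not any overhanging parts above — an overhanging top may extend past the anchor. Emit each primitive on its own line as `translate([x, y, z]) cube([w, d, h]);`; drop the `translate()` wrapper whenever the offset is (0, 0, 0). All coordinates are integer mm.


translate([117, 327, 0]) cube([50, 42, 2663]);
translate([540, 327, 0]) cube([50, 42, 2663]);
translate([167, 327, 292]) cube([373, 42, 35]);
translate([167, 327, 599]) cube([373, 42, 35]);
translate([167, 327, 906]) cube([373, 42, 35]);
translate([167, 327, 1213]) cube([373, 42, 35]);
translate([167, 327, 1520]) cube([373, 42, 35]);
translate([167, 327, 1827]) cube([373, 42, 35]);
translate([167, 327, 2134]) cube([373, 42, 35]);
translate([167, 327, 2441]) cube([373, 42, 35]);


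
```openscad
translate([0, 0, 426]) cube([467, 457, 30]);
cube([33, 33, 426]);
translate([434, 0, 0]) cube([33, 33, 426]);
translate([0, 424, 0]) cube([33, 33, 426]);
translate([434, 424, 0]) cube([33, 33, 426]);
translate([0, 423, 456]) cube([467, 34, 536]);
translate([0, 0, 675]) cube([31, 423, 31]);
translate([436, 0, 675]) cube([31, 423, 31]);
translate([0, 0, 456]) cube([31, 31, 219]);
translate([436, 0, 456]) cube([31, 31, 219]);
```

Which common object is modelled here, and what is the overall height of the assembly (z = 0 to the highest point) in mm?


A chair. The overall height is 992 mm.

A slab on four corner posts with a tall panel at the back — a chair. The seat slab sits at z = 426 with thickness 30, and the 536 mm backrest starts at the seat top, so the overall height is 426 + 30 + 536 = 992 mm.


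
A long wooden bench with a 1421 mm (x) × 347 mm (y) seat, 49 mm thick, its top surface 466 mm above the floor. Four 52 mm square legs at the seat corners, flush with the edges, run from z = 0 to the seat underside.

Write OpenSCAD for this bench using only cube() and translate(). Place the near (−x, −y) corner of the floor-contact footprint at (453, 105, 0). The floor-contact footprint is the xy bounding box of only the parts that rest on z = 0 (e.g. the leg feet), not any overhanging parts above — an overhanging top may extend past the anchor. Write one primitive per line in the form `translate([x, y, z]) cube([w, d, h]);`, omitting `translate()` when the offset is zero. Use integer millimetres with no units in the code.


// leg_h = 466 − 49 = 417
translate([453, 105, 417]) cube([1421, 347, 49]);
translate([453, 105, 0]) cube([52, 52, 417]);
translate([453, 400, 0]) cube([52, 52, 417]);
translate([1822, 105, 0]) cube([52, 52, 417]);
translate([1822, 400, 0]) cube([52, 52, 417]);


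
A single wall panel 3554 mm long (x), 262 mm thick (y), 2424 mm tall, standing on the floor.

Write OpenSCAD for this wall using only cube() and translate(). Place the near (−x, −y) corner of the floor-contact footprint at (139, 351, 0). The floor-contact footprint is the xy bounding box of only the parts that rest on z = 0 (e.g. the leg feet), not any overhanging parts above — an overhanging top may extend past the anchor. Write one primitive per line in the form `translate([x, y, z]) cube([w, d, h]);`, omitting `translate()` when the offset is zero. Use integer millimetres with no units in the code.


translate([139, 351, 0]) cube([3554, 262, 2424]);


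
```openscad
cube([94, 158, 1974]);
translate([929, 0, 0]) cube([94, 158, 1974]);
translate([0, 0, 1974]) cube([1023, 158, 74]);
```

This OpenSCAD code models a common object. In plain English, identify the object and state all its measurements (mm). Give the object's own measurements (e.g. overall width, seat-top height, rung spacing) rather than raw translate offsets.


A door frame. The clear opening is 835 mm wide and 1974 mm high. Two 94 mm wide jambs, 158 mm deep, stand either side of the opening from the floor to the top of the opening. A 74 mm thick head sits across the top of both jambs, spanning the full outside width of the frame.


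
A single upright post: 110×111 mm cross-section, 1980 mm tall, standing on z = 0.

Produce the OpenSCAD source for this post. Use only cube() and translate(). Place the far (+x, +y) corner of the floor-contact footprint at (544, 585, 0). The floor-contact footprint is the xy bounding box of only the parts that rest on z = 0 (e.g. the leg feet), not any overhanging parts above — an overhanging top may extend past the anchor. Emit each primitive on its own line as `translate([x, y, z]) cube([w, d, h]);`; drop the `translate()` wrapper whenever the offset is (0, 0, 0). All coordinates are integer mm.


translate([434, 474, 0]) cube([110, 111, 1980]);


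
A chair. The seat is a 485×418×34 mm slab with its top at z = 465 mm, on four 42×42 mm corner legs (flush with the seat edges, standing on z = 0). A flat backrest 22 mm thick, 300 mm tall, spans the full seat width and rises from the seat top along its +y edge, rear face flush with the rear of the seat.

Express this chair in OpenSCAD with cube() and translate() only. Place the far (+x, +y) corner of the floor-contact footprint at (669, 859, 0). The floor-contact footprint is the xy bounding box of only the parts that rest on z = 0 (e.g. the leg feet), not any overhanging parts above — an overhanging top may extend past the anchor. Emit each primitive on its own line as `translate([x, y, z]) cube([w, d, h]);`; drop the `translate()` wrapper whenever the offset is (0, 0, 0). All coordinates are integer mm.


// leg_h = 465 - 34 = 431
translate([184, 441, 431]) cube([485, 418, 34]);
translate([184, 441, 0]) cube([42, 42, 431]);
translate([627, 441, 0]) cube([42, 42, 431]);
translate([184, 817, 0]) cube([42, 42, 431]);
translate([627, 817, 0]) cube([42, 42, 431]);
translate([184, 837, 465]) cube([485, 22, 300]);


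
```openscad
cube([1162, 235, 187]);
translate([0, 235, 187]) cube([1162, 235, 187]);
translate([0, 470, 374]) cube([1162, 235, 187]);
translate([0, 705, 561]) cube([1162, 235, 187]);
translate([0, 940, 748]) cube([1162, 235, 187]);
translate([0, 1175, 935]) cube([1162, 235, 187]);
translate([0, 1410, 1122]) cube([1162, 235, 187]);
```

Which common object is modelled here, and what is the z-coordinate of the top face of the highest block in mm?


A staircase. The total rise is 1309 mm.

7 identical blocks, each offset up and back from the previous — a staircase. Each step is 187 mm tall and there are 7 of them, so the total rise is 7 × 187 = 1309 mm.


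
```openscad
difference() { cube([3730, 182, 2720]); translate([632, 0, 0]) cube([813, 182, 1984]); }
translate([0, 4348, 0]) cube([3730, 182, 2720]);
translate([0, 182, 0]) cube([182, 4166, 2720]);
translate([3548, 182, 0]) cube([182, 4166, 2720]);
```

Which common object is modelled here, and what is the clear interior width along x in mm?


A single room. The interior width is 3366 mm.

Four walls enclosing a rectangle with a door in the front wall — a room. Outside width 3730 minus two 182 mm walls gives 3366 mm.


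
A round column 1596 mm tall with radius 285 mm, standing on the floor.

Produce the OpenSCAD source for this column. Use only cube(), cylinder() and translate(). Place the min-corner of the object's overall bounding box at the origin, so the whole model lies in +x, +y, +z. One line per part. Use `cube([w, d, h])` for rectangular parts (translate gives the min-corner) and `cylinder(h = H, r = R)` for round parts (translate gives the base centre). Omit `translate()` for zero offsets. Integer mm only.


translate([285, 285, 0]) cylinder(h = 1596, r = 285);


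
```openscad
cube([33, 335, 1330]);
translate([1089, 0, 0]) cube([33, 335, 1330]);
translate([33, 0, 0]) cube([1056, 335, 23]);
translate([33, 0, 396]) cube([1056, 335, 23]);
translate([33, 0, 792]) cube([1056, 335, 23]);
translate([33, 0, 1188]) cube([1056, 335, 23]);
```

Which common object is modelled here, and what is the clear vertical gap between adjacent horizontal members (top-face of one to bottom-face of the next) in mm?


A bookshelf. The clear shelf gap is 373 mm.

Two tall side panels with 4 horizontal boards between them — a bookshelf. The first two shelf undersides are at z = 0 and z = 396; with shelf thickness 23, the clear gap is 396 − 0 − 23 = 373 mm.


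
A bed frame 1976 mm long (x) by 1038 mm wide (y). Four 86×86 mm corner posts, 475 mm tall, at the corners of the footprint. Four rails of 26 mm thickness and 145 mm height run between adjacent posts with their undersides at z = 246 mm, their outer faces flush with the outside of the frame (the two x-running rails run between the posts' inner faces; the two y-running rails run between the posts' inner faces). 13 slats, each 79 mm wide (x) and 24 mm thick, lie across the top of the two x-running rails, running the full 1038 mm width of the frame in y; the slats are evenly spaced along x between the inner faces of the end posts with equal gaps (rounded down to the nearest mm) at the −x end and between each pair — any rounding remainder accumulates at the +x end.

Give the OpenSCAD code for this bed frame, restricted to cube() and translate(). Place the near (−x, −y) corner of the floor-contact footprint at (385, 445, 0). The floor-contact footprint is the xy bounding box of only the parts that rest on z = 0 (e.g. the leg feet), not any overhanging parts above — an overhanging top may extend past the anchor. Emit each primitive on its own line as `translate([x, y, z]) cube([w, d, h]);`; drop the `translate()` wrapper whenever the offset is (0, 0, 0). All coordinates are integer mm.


translate([385, 445, 0]) cube([86, 86, 475]);
translate([385, 1397, 0]) cube([86, 86, 475]);
translate([2275, 445, 0]) cube([86, 86, 475]);
translate([2275, 1397, 0]) cube([86, 86, 475]);
translate([471, 445, 246]) cube([1804, 26, 145]);
translate([471, 1457, 246]) cube([1804, 26, 145]);
translate([385, 531, 246]) cube([26, 866, 145]);
translate([2335, 531, 246]) cube([26, 866, 145]);
translate([526, 445, 391]) cube([79, 1038, 24]);
translate([660, 445, 391]) cube([79, 1038, 24]);
translate([794, 445, 391]) cube([79, 1038, 24]);
translate([928, 445, 391]) cube([79, 1038, 24]);
translate([1062, 445, 391]) cube([79, 1038, 24]);
translate([1196, 445, 391]) cube([79, 1038, 24]);
translate([1330, 445, 391]) cube([79, 1038, 24]);
translate([1464, 445, 391]) cube([79, 1038, 24]);
translate([1598, 445, 391]) cube([79, 1038, 24]);
translate([1732, 445, 391]) cube([79, 1038, 24]);
translate([1866, 445, 391]) cube([79, 1038, 24]);
translate([2000, 445, 391]) cube([79, 1038, 24]);
translate([2134, 445, 391]) cube([79, 1038, 24]);


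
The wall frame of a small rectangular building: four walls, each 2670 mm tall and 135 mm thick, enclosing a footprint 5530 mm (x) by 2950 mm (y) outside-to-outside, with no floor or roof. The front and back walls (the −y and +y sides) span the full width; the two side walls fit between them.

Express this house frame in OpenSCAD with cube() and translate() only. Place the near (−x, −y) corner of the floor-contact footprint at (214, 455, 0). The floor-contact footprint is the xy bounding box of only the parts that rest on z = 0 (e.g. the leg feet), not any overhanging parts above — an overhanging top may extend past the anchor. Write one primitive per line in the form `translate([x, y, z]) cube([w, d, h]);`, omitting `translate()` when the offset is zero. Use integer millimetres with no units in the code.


translate([214, 455, 0]) cube([5530, 135, 2670]);
translate([214, 3270, 0]) cube([5530, 135, 2670]);
translate([214, 590, 0]) cube([135, 2680, 2670]);
translate([5609, 590, 0]) cube([135, 2680, 2670]);


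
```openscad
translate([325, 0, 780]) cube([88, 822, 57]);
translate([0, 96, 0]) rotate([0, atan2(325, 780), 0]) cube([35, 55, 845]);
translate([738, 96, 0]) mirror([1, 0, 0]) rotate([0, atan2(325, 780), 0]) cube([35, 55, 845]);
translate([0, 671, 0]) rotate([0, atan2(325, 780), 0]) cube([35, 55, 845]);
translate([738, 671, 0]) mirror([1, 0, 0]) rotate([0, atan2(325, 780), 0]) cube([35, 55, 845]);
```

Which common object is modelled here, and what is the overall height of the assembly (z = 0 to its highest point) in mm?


A sawhorse. The overall height is 837 mm.

A beam across two mirrored pairs of raked legs — a sawhorse. The beam's underside is at z = 780 (matching the legs' vertical rise in atan2(325, 780)) and the beam is 57 mm tall, so its top is at 780 + 57 = 837 mm. The raked legs top out at the beam's underside, so that is the highest point.


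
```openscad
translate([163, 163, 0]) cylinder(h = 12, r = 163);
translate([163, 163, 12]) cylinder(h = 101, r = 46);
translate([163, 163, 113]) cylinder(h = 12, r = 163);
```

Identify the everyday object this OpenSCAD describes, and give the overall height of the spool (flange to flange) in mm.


A spool. The overall height is 125 mm.

Three coaxial cylinders, large–small–large — a spool. Two 12 mm flanges and a 101 mm core give 12 + 101 + 12 = 125 mm.


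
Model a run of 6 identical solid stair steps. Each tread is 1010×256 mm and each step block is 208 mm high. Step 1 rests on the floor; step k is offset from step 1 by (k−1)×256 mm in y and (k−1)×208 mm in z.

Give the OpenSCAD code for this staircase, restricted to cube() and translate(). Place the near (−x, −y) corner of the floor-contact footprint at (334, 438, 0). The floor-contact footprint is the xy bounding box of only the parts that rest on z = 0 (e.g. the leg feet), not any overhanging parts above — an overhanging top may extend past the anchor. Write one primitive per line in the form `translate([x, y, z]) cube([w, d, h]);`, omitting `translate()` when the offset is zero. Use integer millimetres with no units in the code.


translate([334, 438, 0]) cube([1010, 256, 208]);
translate([334, 694, 208]) cube([1010, 256, 208]);
translate([334, 950, 416]) cube([1010, 256, 208]);
translate([334, 1206, 624]) cube([1010, 256, 208]);
translate([334, 1462, 832]) cube([1010, 256, 208]);
translate([334, 1718, 1040]) cube([1010, 256, 208]);


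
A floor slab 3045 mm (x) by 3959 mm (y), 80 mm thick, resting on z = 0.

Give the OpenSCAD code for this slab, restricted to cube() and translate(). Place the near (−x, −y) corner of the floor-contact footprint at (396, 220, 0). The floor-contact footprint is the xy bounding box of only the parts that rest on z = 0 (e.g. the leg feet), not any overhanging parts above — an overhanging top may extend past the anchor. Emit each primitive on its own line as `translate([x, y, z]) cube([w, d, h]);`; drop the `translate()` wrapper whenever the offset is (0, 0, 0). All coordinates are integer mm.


translate([396, 220, 0]) cube([3045, 3959, 80]);


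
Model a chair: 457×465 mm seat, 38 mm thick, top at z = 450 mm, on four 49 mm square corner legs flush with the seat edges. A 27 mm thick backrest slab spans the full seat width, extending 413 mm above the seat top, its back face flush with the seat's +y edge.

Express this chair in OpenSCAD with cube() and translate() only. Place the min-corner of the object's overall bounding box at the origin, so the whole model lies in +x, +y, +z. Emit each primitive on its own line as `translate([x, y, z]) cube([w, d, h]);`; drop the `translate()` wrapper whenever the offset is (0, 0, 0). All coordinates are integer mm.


// leg_h = 450 - 38 = 412
translate([0, 0, 412]) cube([457, 465, 38]);
cube([49, 49, 412]);
translate([408, 0, 0]) cube([49, 49, 412]);
translate([0, 416, 0]) cube([49, 49, 412]);
translate([408, 416, 0]) cube([49, 49, 412]);
translate([0, 438, 450]) cube([457, 27, 413]);


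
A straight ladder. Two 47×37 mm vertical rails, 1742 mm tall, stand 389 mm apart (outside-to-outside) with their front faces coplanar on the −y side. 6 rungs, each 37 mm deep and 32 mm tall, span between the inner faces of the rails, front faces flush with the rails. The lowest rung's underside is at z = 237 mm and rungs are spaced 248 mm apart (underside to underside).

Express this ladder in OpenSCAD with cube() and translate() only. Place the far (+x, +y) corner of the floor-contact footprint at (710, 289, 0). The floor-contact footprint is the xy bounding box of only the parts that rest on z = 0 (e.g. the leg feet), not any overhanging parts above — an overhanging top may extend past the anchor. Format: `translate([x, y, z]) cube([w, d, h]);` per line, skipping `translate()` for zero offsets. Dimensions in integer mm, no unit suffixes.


translate([321, 252, 0]) cube([47, 37, 1742]);
translate([663, 252, 0]) cube([47, 37, 1742]);
translate([368, 252, 237]) cube([295, 37, 32]);
translate([368, 252, 485]) cube([295, 37, 32]);
translate([368, 252, 733]) cube([295, 37, 32]);
translate([368, 252, 981]) cube([295, 37, 32]);
translate([368, 252, 1229]) cube([295, 37, 32]);
translate([368, 252, 1477]) cube([295, 37, 32]);


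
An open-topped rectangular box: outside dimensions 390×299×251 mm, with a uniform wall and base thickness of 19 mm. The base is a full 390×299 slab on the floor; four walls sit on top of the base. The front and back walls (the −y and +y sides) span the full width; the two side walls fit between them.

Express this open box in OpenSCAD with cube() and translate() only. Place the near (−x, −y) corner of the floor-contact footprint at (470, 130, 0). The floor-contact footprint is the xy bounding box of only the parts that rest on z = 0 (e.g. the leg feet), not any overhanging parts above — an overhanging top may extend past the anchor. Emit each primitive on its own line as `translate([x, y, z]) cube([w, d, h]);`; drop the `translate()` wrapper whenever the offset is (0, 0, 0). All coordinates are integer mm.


translate([470, 130, 0]) cube([390, 299, 19]);
translate([470, 130, 19]) cube([390, 19, 232]);
translate([470, 410, 19]) cube([390, 19, 232]);
translate([470, 149, 19]) cube([19, 261, 232]);
translate([841, 149, 19]) cube([19, 261, 232]);


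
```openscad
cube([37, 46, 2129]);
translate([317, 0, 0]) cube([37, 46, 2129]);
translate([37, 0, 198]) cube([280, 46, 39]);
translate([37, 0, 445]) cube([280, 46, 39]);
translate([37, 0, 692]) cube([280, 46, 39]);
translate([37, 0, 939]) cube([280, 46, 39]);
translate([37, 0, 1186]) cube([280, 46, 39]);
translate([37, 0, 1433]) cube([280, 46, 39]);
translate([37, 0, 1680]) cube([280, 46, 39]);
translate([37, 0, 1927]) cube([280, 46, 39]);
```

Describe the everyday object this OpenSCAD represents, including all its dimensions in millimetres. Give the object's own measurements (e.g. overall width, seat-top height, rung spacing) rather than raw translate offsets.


A straight ladder. Two 37×46 mm vertical rails, 2129 mm tall, stand 354 mm apart (outside-to-outside) with their front faces coplanar on the −y side. 8 rungs, each 46 mm deep and 39 mm tall, span between the inner faces of the rails, front faces flush with the rails. The lowest rung's underside is at z = 198 mm and rungs are spaced 247 mm apart (underside to underside).


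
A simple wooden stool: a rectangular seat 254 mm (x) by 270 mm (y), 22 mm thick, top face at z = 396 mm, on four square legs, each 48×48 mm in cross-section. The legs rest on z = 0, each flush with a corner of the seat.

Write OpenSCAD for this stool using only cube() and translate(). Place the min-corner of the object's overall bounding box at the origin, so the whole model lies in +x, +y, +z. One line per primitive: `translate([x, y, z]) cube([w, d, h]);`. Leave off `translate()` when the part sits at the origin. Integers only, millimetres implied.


translate([0, 0, 374]) cube([254, 270, 22]);
cube([48, 48, 374]);
translate([206, 0, 0]) cube([48, 48, 374]);
translate([0, 222, 0]) cube([48, 48, 374]);
translate([206, 222, 0]) cube([48, 48, 374]);


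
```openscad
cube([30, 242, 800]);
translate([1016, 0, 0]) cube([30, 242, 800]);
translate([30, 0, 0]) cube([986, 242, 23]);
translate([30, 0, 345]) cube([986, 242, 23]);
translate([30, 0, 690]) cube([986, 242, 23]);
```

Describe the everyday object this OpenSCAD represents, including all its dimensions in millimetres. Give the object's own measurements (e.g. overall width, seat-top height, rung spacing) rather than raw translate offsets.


An open bookshelf. Two side panels, each 30 mm thick, 242 mm deep and 800 mm tall, stand 1046 mm apart (outside-to-outside). Between them sit 3 shelves, each 23 mm thick and 242 mm deep, spanning the full gap between the sides. The bottom shelf rests on the floor (its underside at z = 0) and the clear gap between one shelf's top and the next shelf's underside is 322 mm.


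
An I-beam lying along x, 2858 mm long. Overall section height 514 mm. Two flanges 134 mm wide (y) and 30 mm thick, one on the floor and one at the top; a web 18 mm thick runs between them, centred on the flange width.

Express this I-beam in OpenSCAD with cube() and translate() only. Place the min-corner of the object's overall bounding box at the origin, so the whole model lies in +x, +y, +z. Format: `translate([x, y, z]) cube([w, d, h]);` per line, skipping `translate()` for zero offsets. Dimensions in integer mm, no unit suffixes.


cube([2858, 134, 30]);
translate([0, 58, 30]) cube([2858, 18, 454]);
translate([0, 0, 484]) cube([2858, 134, 30]);


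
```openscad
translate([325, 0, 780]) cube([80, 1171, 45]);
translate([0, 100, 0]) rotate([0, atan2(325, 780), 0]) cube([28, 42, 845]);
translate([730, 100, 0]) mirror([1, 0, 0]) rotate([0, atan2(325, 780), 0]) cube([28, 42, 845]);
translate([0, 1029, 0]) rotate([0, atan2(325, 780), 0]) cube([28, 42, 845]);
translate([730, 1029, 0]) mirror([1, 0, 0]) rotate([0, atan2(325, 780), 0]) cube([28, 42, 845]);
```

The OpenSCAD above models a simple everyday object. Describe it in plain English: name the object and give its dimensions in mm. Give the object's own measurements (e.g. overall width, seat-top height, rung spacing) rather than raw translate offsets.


A sawhorse. A 80×1171×45 mm beam (x, y, z) sits on two A-frame leg pairs. Each pair is two raked legs of 28×42 mm section (42 mm along y) splaying symmetrically in x. Each leg rises 780 mm vertically over 325 mm of horizontal reach and is 845 mm long along its own axis. Every leg's outer bottom edge rests on the floor and its outer top edge meets a bottom edge of the beam — the left legs (tilting toward +x) meet the beam's −x bottom edge, the right legs (their mirror images, tilting toward −x) meet its +x bottom edge — so the leg tops tuck under the beam, the beam's underside is 780 mm above the floor, and the feet are 730 mm apart outside-to-outside with the beam centred between them. The two leg pairs are set in 100 mm from either end of the beam.


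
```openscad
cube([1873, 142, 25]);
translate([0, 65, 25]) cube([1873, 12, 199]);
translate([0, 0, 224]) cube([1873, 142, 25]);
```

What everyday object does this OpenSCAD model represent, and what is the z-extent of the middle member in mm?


An I-beam. The web height is 199 mm.

Two wide flanges with a thin centred web — an I-beam. Overall 249 mm minus two 25 mm flanges gives a web of 249 − 2·25 = 199 mm.


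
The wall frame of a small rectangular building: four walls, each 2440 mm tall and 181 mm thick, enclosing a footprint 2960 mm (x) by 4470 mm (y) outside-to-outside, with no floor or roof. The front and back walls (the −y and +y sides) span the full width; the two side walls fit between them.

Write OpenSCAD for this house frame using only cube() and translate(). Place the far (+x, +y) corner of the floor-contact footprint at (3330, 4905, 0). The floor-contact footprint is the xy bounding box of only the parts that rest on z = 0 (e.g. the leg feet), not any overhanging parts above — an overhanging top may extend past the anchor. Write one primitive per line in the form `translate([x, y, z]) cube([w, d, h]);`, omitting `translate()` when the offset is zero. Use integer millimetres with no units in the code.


translate([370, 435, 0]) cube([2960, 181, 2440]);
translate([370, 4724, 0]) cube([2960, 181, 2440]);
translate([370, 616, 0]) cube([181, 4108, 2440]);
translate([3149, 616, 0]) cube([181, 4108, 2440]);


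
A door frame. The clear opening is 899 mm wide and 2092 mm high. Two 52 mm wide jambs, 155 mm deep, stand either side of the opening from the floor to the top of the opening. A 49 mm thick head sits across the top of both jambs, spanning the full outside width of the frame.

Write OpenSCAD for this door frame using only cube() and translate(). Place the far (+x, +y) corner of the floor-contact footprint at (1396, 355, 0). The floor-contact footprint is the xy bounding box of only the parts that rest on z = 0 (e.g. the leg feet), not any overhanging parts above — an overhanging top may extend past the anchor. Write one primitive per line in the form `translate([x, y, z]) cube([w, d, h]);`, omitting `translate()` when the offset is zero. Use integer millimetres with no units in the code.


translate([393, 200, 0]) cube([52, 155, 2092]);
translate([1344, 200, 0]) cube([52, 155, 2092]);
translate([393, 200, 2092]) cube([1003, 155, 49]);


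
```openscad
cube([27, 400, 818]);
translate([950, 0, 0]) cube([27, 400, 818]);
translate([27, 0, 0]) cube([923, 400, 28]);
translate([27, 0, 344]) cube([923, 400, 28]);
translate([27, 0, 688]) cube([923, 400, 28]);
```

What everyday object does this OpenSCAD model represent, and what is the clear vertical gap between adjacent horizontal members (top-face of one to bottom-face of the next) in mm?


A bookshelf. The clear shelf gap is 316 mm.

Two tall side panels with 3 horizontal boards between them — a bookshelf. The first two shelf undersides are at z = 0 and z = 344; with shelf thickness 28, the clear gap is 344 − 0 − 28 = 316 mm.


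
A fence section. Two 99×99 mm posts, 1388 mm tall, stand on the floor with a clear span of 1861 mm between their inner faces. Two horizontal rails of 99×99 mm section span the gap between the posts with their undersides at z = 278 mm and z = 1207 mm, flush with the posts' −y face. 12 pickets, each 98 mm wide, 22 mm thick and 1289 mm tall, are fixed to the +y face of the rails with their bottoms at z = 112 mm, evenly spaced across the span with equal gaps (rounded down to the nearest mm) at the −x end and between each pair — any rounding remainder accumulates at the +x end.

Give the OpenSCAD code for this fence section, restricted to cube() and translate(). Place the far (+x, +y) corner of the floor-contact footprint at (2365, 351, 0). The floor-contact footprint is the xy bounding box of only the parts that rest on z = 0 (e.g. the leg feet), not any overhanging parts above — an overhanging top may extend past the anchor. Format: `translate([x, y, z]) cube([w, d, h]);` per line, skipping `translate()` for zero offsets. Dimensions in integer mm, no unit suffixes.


translate([306, 252, 0]) cube([99, 99, 1388]);
translate([2266, 252, 0]) cube([99, 99, 1388]);
translate([405, 252, 278]) cube([1861, 99, 99]);
translate([405, 252, 1207]) cube([1861, 99, 99]);
translate([457, 351, 112]) cube([98, 22, 1289]);
translate([607, 351, 112]) cube([98, 22, 1289]);
translate([757, 351, 112]) cube([98, 22, 1289]);
translate([907, 351, 112]) cube([98, 22, 1289]);
translate([1057, 351, 112]) cube([98, 22, 1289]);
translate([1207, 351, 112]) cube([98, 22, 1289]);
translate([1357, 351, 112]) cube([98, 22, 1289]);
translate([1507, 351, 112]) cube([98, 22, 1289]);
translate([1657, 351, 112]) cube([98, 22, 1289]);
translate([1807, 351, 112]) cube([98, 22, 1289]);
translate([1957, 351, 112]) cube([98, 22, 1289]);
translate([2107, 351, 112]) cube([98, 22, 1289]);


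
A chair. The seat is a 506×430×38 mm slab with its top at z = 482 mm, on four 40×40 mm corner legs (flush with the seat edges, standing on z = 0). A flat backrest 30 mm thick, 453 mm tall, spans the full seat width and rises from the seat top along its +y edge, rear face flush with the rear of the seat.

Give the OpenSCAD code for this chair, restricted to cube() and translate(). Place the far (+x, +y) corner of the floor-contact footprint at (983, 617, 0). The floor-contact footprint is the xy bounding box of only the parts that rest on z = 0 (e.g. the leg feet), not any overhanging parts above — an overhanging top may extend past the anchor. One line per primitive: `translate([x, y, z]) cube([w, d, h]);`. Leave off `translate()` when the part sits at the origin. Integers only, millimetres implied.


// leg_h = 482 - 38 = 444
translate([477, 187, 444]) cube([506, 430, 38]);
translate([477, 187, 0]) cube([40, 40, 444]);
translate([943, 187, 0]) cube([40, 40, 444]);
translate([477, 577, 0]) cube([40, 40, 444]);
translate([943, 577, 0]) cube([40, 40, 444]);
translate([477, 587, 482]) cube([506, 30, 453]);


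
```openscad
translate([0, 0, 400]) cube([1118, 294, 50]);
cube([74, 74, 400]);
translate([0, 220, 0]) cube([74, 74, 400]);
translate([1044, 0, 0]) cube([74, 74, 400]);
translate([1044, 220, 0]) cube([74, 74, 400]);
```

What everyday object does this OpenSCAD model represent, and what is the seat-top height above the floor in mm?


A bench. The seat-top height is 450 mm.

A long slab on four corner posts — a bench. The slab sits at z = 400 with thickness 50, so the top is 400 + 50 = 450 mm.


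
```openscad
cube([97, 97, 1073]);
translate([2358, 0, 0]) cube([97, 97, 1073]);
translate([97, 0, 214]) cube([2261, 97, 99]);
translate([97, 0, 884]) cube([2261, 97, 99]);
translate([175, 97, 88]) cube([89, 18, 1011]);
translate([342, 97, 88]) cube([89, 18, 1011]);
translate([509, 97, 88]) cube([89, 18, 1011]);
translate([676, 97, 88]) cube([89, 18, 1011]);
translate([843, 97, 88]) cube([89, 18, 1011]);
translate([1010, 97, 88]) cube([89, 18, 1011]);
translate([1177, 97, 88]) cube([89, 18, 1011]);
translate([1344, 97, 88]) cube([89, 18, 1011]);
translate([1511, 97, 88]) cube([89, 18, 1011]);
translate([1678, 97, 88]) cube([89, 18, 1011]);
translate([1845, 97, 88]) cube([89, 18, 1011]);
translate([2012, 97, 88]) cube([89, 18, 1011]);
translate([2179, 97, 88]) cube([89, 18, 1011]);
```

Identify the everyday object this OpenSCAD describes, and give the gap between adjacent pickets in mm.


A fence section. The picket gap is 78 mm.

Two posts, two rails, 13 pickets — a fence section. Span 2261 mm holds 13 pickets of 89 mm with 14 equal gaps: ⌊(2261 − 13·89) / 14⌋ = 78 mm.


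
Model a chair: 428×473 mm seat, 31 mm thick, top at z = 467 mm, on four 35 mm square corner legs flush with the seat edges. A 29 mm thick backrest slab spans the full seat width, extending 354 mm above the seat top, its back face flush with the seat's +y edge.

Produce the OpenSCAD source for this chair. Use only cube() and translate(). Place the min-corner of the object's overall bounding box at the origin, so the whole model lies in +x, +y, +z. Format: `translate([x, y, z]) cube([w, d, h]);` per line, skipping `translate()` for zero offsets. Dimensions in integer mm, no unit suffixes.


translate([0, 0, 436]) cube([428, 473, 31]);
cube([35, 35, 436]);
translate([393, 0, 0]) cube([35, 35, 436]);
translate([0, 438, 0]) cube([35, 35, 436]);
translate([393, 438, 0]) cube([35, 35, 436]);
translate([0, 444, 467]) cube([428, 29, 354]);


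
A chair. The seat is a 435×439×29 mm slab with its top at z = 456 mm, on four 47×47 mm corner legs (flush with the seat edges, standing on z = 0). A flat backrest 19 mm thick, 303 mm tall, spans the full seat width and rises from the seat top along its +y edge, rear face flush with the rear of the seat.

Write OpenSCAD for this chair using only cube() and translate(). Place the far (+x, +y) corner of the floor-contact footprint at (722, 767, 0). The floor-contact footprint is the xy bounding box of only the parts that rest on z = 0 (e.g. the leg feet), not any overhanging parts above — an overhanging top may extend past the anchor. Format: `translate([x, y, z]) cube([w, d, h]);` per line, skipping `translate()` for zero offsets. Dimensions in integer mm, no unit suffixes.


translate([287, 328, 427]) cube([435, 439, 29]);
translate([287, 328, 0]) cube([47, 47, 427]);
translate([675, 328, 0]) cube([47, 47, 427]);
translate([287, 720, 0]) cube([47, 47, 427]);
translate([675, 720, 0]) cube([47, 47, 427]);
translate([287, 748, 456]) cube([435, 19, 303]);


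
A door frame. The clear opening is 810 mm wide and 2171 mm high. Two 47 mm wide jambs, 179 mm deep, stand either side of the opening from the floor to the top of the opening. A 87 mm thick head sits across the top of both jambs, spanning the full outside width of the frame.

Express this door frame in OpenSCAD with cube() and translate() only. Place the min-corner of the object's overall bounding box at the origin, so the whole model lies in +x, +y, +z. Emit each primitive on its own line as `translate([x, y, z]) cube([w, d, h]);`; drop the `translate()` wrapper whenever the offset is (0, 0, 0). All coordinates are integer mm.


cube([47, 179, 2171]);
translate([857, 0, 0]) cube([47, 179, 2171]);
translate([0, 0, 2171]) cube([904, 179, 87]);


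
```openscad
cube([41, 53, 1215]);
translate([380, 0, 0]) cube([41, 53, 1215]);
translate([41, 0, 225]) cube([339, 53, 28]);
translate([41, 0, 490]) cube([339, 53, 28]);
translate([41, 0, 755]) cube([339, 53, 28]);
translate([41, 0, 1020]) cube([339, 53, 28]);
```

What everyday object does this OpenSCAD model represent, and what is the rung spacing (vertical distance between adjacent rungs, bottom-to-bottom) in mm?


A ladder. The rung spacing is 265 mm.

Two tall 41×53 posts with 4 short bars between them — a ladder. Adjacent rungs sit at z = 225 and z = 490, so the spacing is 490 − 225 = 265 mm.


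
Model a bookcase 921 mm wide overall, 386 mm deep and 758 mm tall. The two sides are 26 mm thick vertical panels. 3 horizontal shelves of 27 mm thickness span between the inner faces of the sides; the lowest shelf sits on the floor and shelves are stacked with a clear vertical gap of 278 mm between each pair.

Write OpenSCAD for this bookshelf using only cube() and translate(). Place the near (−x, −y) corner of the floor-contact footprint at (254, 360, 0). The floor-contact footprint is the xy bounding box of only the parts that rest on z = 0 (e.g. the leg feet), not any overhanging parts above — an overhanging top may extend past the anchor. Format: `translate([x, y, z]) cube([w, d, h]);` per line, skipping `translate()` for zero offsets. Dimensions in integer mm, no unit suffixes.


translate([254, 360, 0]) cube([26, 386, 758]);
translate([1149, 360, 0]) cube([26, 386, 758]);
translate([280, 360, 0]) cube([869, 386, 27]);
translate([280, 360, 305]) cube([869, 386, 27]);
translate([280, 360, 610]) cube([869, 386, 27]);


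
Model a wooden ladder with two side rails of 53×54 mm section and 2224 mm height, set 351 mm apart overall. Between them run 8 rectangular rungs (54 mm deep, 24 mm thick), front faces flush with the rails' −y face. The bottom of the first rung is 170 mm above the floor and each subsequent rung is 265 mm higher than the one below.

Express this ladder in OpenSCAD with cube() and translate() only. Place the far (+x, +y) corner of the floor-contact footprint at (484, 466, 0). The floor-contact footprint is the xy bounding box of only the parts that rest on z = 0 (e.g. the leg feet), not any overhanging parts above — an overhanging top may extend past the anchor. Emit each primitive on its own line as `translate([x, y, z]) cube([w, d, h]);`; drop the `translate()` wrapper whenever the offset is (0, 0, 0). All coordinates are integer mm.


// rung span = 351 - 2*53 = 245
// rung[k] z = 170 + k*265
translate([133, 412, 0]) cube([53, 54, 2224]);
translate([431, 412, 0]) cube([53, 54, 2224]);
translate([186, 412, 170]) cube([245, 54, 24]);
translate([186, 412, 435]) cube([245, 54, 24]);
translate([186, 412, 700]) cube([245, 54, 24]);
translate([186, 412, 965]) cube([245, 54, 24]);
translate([186, 412, 1230]) cube([245, 54, 24]);
translate([186, 412, 1495]) cube([245, 54, 24]);
translate([186, 412, 1760]) cube([245, 54, 24]);
translate([186, 412, 2025]) cube([245, 54, 24]);


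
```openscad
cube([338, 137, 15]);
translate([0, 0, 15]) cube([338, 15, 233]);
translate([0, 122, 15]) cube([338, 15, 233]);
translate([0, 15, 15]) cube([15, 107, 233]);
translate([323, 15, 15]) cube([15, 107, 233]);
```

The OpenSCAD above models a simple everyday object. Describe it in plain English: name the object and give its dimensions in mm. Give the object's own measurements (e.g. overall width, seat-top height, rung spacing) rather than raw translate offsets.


An open-topped rectangular box: outside dimensions 338×137×248 mm, with a uniform wall and base thickness of 15 mm. The base is a full 338×137 slab on the floor; four walls sit on top of the base. The front and back walls (the −y and +y sides) span the full width; the two side walls fit between them.


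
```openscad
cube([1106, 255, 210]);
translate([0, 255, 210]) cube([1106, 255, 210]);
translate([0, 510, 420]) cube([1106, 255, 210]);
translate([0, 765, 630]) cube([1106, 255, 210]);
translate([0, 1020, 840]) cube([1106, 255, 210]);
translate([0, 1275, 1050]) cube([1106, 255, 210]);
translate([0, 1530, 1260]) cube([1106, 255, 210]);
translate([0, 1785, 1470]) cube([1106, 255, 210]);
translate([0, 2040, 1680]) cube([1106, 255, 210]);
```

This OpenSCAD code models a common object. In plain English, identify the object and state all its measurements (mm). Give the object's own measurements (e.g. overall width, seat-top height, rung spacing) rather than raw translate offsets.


A straight staircase of 9 solid steps. Each step is 1106 mm wide (x), 255 mm deep (y, the going) and 210 mm tall (the rise). The first step rests on the floor; each subsequent step sits one going further in +y and one rise higher in +z, directly behind and above the previous step with no overlap.
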